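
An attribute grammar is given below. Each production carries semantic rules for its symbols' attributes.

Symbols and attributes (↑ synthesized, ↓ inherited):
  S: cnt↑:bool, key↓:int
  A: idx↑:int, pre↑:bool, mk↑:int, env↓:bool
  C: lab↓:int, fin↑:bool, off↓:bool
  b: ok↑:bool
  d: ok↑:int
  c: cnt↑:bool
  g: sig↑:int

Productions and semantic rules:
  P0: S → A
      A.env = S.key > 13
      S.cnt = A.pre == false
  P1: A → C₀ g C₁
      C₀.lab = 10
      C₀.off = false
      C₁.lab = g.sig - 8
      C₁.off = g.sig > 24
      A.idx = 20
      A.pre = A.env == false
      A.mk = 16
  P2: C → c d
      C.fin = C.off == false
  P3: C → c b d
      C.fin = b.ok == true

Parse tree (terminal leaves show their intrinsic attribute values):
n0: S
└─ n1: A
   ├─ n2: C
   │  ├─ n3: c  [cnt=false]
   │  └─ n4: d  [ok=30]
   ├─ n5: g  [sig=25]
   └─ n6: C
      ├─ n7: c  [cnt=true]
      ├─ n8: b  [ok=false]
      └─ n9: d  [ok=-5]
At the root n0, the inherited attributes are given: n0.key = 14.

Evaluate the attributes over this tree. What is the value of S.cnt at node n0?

true

1. n0.key = 14  [given at root]
2. n1.env = true  [S.key > 13]
3. n2.lab = 10  [10]
4. n2.off = false  [false]
5. n3.cnt = false  [terminal]
6. n4.ok = 30  [terminal]
7. n2.fin = true  [C.off == false]
8. n5.sig = 25  [terminal]
9. n6.lab = 17  [g.sig - 8]
10. n6.off = true  [g.sig > 24]
11. n7.cnt = true  [terminal]
12. n8.ok = false  [terminal]
13. n9.ok = -5  [terminal]
14. n6.fin = false  [b.ok == true]
15. n1.idx = 20  [20]
16. n1.pre = false  [A.env == false]
17. n1.mk = 16  [16]
18. n0.cnt = true  [A.pre == false]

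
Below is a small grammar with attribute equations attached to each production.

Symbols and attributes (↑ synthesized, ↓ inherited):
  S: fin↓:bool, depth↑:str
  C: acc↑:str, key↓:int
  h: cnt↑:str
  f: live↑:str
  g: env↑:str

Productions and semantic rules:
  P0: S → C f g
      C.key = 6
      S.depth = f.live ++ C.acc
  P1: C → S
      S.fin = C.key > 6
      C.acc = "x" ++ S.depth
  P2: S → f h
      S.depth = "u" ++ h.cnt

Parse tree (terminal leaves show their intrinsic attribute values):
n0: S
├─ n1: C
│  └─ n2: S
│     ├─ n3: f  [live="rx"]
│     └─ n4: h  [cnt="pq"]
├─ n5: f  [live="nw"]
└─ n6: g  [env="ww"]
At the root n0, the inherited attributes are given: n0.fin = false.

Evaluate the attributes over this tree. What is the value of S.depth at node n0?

"nwxupq"

1. n0.fin = false  [given at root]
2. n1.key = 6  [6]
3. n2.fin = false  [C.key > 6]
4. n3.live = "rx"  [terminal]
5. n4.cnt = "pq"  [terminal]
6. n2.depth = "upq"  ["u" ++ h.cnt]
7. n1.acc = "xupq"  ["x" ++ S.depth]
8. n5.live = "nw"  [terminal]
9. n6.env = "ww"  [terminal]
10. n0.depth = "nwxupq"  [f.live ++ C.acc]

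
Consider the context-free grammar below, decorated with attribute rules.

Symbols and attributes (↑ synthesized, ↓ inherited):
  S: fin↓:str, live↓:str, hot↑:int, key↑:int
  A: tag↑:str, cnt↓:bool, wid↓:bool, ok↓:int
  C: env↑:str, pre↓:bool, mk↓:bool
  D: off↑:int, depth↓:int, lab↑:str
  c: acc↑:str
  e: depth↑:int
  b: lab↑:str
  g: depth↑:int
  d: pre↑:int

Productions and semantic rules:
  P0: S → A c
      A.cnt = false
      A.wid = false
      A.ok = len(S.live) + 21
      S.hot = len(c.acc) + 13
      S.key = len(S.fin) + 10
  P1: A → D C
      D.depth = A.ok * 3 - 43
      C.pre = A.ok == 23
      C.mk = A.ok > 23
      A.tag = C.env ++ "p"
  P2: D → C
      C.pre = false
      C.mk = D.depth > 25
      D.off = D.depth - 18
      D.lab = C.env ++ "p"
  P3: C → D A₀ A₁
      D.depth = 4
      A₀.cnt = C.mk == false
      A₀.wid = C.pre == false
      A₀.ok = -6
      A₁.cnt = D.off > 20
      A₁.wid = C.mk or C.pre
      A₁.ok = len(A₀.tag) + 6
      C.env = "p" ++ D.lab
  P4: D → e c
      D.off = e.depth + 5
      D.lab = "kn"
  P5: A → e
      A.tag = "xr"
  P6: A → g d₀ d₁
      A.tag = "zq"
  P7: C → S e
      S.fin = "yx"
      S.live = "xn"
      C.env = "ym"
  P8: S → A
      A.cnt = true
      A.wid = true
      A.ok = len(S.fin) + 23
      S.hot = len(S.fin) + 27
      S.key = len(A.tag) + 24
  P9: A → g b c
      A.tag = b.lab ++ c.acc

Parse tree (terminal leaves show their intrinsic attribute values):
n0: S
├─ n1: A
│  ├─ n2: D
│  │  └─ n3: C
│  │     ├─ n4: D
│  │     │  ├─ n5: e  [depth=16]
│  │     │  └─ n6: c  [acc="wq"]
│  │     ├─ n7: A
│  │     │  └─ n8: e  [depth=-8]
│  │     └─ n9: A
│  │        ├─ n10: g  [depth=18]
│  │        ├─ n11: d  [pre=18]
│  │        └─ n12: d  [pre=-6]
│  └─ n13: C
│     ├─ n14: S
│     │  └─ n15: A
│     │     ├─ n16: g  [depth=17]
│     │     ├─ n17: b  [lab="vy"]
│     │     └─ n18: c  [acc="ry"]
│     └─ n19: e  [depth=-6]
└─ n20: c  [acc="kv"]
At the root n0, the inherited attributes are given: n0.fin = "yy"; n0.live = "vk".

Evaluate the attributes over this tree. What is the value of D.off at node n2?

1. n0.fin = "yy"  [given at root]
2. n0.live = "vk"  [given at root]
3. n1.cnt = false  [false]
4. n1.wid = false  [false]
5. n1.ok = 23  [len(S.live) + 21]
6. n2.depth = 26  [A.ok * 3 - 43]
7. n3.pre = false  [false]
8. n3.mk = true  [D.depth > 25]
9. n4.depth = 4  [4]
10. n5.depth = 16  [terminal]
11. n6.acc = "wq"  [terminal]
12. n4.off = 21  [e.depth + 5]
13. n4.lab = "kn"  ["kn"]
14. n7.cnt = false  [C.mk == false]
15. n7.wid = true  [C.pre == false]
16. n7.ok = -6  [-6]
17. n8.depth = -8  [terminal]
18. n7.tag = "xr"  ["xr"]
19. n9.cnt = true  [D.off > 20]
20. n9.wid = true  [C.mk or C.pre]
21. n9.ok = 8  [len(A₀.tag) + 6]
22. n10.depth = 18  [terminal]
23. n11.pre = 18  [terminal]
24. n12.pre = -6  [terminal]
25. n9.tag = "zq"  ["zq"]
26. n3.env = "pkn"  ["p" ++ D.lab]
27. n2.off = 8  [D.depth - 18]
28. n2.lab = "pknp"  [C.env ++ "p"]
29. n13.pre = true  [A.ok == 23]
30. n13.mk = false  [A.ok > 23]
31. n14.fin = "yx"  ["yx"]
32. n14.live = "xn"  ["xn"]
33. n15.cnt = true  [true]
34. n15.wid = true  [true]
35. n15.ok = 25  [len(S.fin) + 23]
36. n16.depth = 17  [terminal]
37. n17.lab = "vy"  [terminal]
38. n18.acc = "ry"  [terminal]
39. n15.tag = "vyry"  [b.lab ++ c.acc]
40. n14.hot = 29  [len(S.fin) + 27]
41. n14.key = 28  [len(A.tag) + 24]
42. n19.depth = -6  [terminal]
43. n13.env = "ym"  ["ym"]
44. n1.tag = "ymp"  [C.env ++ "p"]
45. n20.acc = "kv"  [terminal]
46. n0.hot = 15  [len(c.acc) + 13]
47. n0.key = 12  [len(S.fin) + 10]

8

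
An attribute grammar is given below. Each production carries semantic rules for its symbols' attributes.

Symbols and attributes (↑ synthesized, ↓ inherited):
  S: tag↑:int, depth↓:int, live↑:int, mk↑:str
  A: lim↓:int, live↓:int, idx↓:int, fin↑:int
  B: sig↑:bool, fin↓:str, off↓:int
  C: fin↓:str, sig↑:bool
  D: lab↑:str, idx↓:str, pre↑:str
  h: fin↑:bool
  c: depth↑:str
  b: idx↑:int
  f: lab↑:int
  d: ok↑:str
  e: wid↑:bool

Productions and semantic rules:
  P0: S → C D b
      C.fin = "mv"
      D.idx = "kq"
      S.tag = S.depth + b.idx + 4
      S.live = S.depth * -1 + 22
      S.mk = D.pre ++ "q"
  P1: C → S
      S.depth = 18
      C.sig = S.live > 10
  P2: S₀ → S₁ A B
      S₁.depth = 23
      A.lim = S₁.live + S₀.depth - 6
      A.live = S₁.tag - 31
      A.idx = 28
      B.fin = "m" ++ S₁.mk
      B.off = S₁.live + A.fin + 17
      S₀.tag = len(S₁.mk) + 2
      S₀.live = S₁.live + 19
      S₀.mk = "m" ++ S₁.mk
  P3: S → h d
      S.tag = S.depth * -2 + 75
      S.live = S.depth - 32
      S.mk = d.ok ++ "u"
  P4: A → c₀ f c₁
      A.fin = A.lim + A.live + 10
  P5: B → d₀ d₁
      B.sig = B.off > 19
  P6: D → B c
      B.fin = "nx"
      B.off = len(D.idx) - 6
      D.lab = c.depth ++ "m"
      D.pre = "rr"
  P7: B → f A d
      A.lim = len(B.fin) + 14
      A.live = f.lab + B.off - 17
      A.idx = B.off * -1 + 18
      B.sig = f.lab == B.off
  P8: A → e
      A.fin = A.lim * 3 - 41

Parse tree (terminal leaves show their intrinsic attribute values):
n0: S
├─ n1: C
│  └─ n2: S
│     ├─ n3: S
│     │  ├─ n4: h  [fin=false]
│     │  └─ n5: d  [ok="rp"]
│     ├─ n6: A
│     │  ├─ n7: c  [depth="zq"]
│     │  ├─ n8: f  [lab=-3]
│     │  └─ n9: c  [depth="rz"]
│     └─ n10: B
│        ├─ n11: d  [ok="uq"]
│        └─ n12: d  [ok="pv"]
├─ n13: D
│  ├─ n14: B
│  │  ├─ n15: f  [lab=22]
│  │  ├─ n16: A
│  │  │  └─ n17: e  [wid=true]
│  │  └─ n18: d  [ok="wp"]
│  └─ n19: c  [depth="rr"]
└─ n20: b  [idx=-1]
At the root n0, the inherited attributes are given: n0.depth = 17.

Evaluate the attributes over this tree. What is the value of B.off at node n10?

19

1. n0.depth = 17  [given at root]
2. n1.fin = "mv"  ["mv"]
3. n2.depth = 18  [18]
4. n3.depth = 23  [23]
5. n4.fin = false  [terminal]
6. n5.ok = "rp"  [terminal]
7. n3.tag = 29  [S.depth * -2 + 75]
8. n3.live = -9  [S.depth - 32]
9. n3.mk = "rpu"  [d.ok ++ "u"]
10. n6.lim = 3  [S₁.live + S₀.depth - 6]
11. n6.live = -2  [S₁.tag - 31]
12. n6.idx = 28  [28]
13. n7.depth = "zq"  [terminal]
14. n8.lab = -3  [terminal]
15. n9.depth = "rz"  [terminal]
16. n6.fin = 11  [A.lim + A.live + 10]
17. n10.fin = "mrpu"  ["m" ++ S₁.mk]
18. n10.off = 19  [S₁.live + A.fin + 17]
19. n11.ok = "uq"  [terminal]
20. n12.ok = "pv"  [terminal]
21. n10.sig = false  [B.off > 19]
22. n2.tag = 5  [len(S₁.mk) + 2]
23. n2.live = 10  [S₁.live + 19]
24. n2.mk = "mrpu"  ["m" ++ S₁.mk]
25. n1.sig = false  [S.live > 10]
26. n13.idx = "kq"  ["kq"]
27. n14.fin = "nx"  ["nx"]
28. n14.off = -4  [len(D.idx) - 6]
29. n15.lab = 22  [terminal]
30. n16.lim = 16  [len(B.fin) + 14]
31. n16.live = 1  [f.lab + B.off - 17]
32. n16.idx = 22  [B.off * -1 + 18]
33. n17.wid = true  [terminal]
34. n16.fin = 7  [A.lim * 3 - 41]
35. n18.ok = "wp"  [terminal]
36. n14.sig = false  [f.lab == B.off]
37. n19.depth = "rr"  [terminal]
38. n13.lab = "rrm"  [c.depth ++ "m"]
39. n13.pre = "rr"  ["rr"]
40. n20.idx = -1  [terminal]
41. n0.tag = 20  [S.depth + b.idx + 4]
42. n0.live = 5  [S.depth * -1 + 22]
43. n0.mk = "rrq"  [D.pre ++ "q"]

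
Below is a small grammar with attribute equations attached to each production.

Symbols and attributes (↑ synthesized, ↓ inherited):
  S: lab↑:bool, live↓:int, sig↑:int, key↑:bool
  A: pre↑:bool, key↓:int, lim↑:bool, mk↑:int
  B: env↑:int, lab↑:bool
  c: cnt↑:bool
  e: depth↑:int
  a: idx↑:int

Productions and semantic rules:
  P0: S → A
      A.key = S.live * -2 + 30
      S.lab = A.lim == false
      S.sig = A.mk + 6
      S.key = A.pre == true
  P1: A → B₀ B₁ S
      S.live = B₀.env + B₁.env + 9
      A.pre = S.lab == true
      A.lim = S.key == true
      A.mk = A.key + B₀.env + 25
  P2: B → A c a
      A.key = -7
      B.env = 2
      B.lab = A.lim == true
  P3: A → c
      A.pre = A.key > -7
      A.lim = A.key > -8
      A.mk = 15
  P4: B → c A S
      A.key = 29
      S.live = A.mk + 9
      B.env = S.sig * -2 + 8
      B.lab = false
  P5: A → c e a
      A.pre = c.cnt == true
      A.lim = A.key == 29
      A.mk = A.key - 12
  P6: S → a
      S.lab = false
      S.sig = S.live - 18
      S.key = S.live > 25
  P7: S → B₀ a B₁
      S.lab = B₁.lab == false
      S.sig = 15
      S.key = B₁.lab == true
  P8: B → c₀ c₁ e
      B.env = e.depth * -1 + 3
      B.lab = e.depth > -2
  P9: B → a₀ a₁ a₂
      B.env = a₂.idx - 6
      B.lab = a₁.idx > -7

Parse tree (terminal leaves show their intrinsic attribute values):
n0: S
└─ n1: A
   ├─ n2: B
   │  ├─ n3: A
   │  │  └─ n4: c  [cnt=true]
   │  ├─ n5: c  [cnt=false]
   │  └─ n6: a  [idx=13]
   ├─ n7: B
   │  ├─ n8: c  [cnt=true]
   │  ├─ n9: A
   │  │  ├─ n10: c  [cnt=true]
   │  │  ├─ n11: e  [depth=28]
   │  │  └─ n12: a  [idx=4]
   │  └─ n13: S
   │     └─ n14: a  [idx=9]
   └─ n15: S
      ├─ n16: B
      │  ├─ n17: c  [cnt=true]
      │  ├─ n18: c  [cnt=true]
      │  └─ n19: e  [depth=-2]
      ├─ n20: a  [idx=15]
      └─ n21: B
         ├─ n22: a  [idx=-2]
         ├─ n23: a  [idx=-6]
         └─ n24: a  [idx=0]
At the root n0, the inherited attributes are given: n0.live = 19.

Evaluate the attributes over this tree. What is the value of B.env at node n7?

-8

1. n0.live = 19  [given at root]
2. n1.key = -8  [S.live * -2 + 30]
3. n3.key = -7  [-7]
4. n4.cnt = true  [terminal]
5. n3.pre = false  [A.key > -7]
6. n3.lim = true  [A.key > -8]
7. n3.mk = 15  [15]
8. n5.cnt = false  [terminal]
9. n6.idx = 13  [terminal]
10. n2.env = 2  [2]
11. n2.lab = true  [A.lim == true]
12. n8.cnt = true  [terminal]
13. n9.key = 29  [29]
14. n10.cnt = true  [terminal]
15. n11.depth = 28  [terminal]
16. n12.idx = 4  [terminal]
17. n9.pre = true  [c.cnt == true]
18. n9.lim = true  [A.key == 29]
19. n9.mk = 17  [A.key - 12]
20. n13.live = 26  [A.mk + 9]
21. n14.idx = 9  [terminal]
22. n13.lab = false  [false]
23. n13.sig = 8  [S.live - 18]
24. n13.key = true  [S.live > 25]
25. n7.env = -8  [S.sig * -2 + 8]
26. n7.lab = false  [false]
27. n15.live = 3  [B₀.env + B₁.env + 9]
28. n17.cnt = true  [terminal]
29. n18.cnt = true  [terminal]
30. n19.depth = -2  [terminal]
31. n16.env = 5  [e.depth * -1 + 3]
32. n16.lab = false  [e.depth > -2]
33. n20.idx = 15  [terminal]
34. n22.idx = -2  [terminal]
35. n23.idx = -6  [terminal]
36. n24.idx = 0  [terminal]
37. n21.env = -6  [a₂.idx - 6]
38. n21.lab = true  [a₁.idx > -7]
39. n15.lab = false  [B₁.lab == false]
40. n15.sig = 15  [15]
41. n15.key = true  [B₁.lab == true]
42. n1.pre = false  [S.lab == true]
43. n1.lim = true  [S.key == true]
44. n1.mk = 19  [A.key + B₀.env + 25]
45. n0.lab = false  [A.lim == false]
46. n0.sig = 25  [A.mk + 6]
47. n0.key = false  [A.pre == true]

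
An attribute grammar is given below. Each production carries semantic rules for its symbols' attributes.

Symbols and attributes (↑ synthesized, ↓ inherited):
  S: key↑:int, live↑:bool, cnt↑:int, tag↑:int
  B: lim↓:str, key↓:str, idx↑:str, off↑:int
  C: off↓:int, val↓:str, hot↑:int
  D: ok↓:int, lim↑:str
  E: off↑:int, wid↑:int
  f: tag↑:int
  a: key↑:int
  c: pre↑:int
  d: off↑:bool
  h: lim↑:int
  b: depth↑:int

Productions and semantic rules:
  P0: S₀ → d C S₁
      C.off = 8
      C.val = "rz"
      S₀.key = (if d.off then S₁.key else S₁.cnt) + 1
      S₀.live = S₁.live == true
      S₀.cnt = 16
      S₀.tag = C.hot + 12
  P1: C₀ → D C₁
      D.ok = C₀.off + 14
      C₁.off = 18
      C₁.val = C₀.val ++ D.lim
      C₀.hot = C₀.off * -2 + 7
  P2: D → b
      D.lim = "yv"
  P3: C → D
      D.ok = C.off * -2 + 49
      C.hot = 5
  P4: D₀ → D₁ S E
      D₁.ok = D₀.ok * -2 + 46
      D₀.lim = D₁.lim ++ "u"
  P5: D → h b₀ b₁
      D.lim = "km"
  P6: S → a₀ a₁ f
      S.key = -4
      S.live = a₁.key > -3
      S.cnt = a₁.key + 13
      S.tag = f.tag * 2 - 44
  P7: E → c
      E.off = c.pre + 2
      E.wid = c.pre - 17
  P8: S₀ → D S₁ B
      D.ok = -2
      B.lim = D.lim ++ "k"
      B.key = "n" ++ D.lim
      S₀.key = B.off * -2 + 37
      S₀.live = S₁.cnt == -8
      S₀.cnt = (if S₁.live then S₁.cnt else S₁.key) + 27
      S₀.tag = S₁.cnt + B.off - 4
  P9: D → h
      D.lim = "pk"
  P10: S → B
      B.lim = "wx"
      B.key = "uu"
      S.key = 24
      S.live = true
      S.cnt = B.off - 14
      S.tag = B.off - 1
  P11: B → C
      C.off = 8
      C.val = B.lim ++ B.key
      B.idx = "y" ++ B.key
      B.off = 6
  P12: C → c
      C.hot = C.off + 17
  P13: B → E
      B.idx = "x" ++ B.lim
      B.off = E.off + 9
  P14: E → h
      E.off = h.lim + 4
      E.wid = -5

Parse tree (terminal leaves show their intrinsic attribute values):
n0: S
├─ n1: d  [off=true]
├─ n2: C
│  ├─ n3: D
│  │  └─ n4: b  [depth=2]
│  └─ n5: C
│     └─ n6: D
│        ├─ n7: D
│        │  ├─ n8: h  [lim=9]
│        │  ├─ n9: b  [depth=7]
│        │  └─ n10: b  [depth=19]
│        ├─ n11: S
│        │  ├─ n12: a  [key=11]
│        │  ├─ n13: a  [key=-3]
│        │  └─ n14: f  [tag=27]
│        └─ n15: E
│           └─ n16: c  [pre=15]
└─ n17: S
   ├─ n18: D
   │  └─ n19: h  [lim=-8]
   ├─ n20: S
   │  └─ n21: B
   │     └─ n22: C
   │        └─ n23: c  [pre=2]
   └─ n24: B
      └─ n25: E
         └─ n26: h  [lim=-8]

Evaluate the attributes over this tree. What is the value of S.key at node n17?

27

1. n1.off = true  [terminal]
2. n2.off = 8  [8]
3. n2.val = "rz"  ["rz"]
4. n3.ok = 22  [C₀.off + 14]
5. n4.depth = 2  [terminal]
6. n3.lim = "yv"  ["yv"]
7. n5.off = 18  [18]
8. n5.val = "rzyv"  [C₀.val ++ D.lim]
9. n6.ok = 13  [C.off * -2 + 49]
10. n7.ok = 20  [D₀.ok * -2 + 46]
11. n8.lim = 9  [terminal]
12. n9.depth = 7  [terminal]
13. n10.depth = 19  [terminal]
14. n7.lim = "km"  ["km"]
15. n12.key = 11  [terminal]
16. n13.key = -3  [terminal]
17. n14.tag = 27  [terminal]
18. n11.key = -4  [-4]
19. n11.live = false  [a₁.key > -3]
20. n11.cnt = 10  [a₁.key + 13]
21. n11.tag = 10  [f.tag * 2 - 44]
22. n16.pre = 15  [terminal]
23. n15.off = 17  [c.pre + 2]
24. n15.wid = -2  [c.pre - 17]
25. n6.lim = "kmu"  [D₁.lim ++ "u"]
26. n5.hot = 5  [5]
27. n2.hot = -9  [C₀.off * -2 + 7]
28. n18.ok = -2  [-2]
29. n19.lim = -8  [terminal]
30. n18.lim = "pk"  ["pk"]
31. n21.lim = "wx"  ["wx"]
32. n21.key = "uu"  ["uu"]
33. n22.off = 8  [8]
34. n22.val = "wxuu"  [B.lim ++ B.key]
35. n23.pre = 2  [terminal]
36. n22.hot = 25  [C.off + 17]
37. n21.idx = "yuu"  ["y" ++ B.key]
38. n21.off = 6  [6]
39. n20.key = 24  [24]
40. n20.live = true  [true]
41. n20.cnt = -8  [B.off - 14]
42. n20.tag = 5  [B.off - 1]
43. n24.lim = "pkk"  [D.lim ++ "k"]
44. n24.key = "npk"  ["n" ++ D.lim]
45. n26.lim = -8  [terminal]
46. n25.off = -4  [h.lim + 4]
47. n25.wid = -5  [-5]
48. n24.idx = "xpkk"  ["x" ++ B.lim]
49. n24.off = 5  [E.off + 9]
50. n17.key = 27  [B.off * -2 + 37]
51. n17.live = true  [S₁.cnt == -8]
52. n17.cnt = 19  [(if S₁.live then S₁.cnt else S₁.key) + 27]
53. n17.tag = -7  [S₁.cnt + B.off - 4]
54. n0.key = 28  [(if d.off then S₁.key else S₁.cnt) + 1]
55. n0.live = true  [S₁.live == true]
56. n0.cnt = 16  [16]
57. n0.tag = 3  [C.hot + 12]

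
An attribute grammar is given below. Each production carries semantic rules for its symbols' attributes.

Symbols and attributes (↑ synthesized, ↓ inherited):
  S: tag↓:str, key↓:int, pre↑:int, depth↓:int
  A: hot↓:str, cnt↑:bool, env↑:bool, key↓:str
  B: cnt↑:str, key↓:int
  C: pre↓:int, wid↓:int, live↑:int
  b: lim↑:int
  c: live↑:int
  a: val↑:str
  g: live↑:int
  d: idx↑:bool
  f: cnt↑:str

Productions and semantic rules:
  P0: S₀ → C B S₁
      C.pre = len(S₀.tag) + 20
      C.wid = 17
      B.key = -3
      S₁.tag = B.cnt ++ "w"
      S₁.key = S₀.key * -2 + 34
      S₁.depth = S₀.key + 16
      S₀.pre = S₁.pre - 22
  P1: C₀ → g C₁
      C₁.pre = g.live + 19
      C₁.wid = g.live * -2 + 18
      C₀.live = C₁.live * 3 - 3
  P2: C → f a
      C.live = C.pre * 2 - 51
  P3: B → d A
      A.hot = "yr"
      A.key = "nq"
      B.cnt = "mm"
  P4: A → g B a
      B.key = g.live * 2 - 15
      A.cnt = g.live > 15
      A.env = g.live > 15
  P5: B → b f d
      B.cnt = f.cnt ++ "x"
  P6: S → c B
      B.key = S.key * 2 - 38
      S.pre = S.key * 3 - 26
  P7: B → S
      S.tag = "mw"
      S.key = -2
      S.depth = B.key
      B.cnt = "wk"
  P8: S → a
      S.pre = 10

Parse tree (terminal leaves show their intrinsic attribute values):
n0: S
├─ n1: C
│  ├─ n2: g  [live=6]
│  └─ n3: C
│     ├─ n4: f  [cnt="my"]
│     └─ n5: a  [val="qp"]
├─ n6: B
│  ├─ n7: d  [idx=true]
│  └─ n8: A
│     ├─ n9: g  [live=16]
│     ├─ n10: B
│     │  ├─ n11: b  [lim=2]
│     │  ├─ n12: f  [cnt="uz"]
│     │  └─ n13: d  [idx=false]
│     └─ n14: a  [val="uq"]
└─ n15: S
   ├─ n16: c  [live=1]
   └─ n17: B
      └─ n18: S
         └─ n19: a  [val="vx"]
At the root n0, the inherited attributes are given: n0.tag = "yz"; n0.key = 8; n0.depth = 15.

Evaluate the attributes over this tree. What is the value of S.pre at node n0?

6

1. n0.tag = "yz"  [given at root]
2. n0.key = 8  [given at root]
3. n0.depth = 15  [given at root]
4. n1.pre = 22  [len(S₀.tag) + 20]
5. n1.wid = 17  [17]
6. n2.live = 6  [terminal]
7. n3.pre = 25  [g.live + 19]
8. n3.wid = 6  [g.live * -2 + 18]
9. n4.cnt = "my"  [terminal]
10. n5.val = "qp"  [terminal]
11. n3.live = -1  [C.pre * 2 - 51]
12. n1.live = -6  [C₁.live * 3 - 3]
13. n6.key = -3  [-3]
14. n7.idx = true  [terminal]
15. n8.hot = "yr"  ["yr"]
16. n8.key = "nq"  ["nq"]
17. n9.live = 16  [terminal]
18. n10.key = 17  [g.live * 2 - 15]
19. n11.lim = 2  [terminal]
20. n12.cnt = "uz"  [terminal]
21. n13.idx = false  [terminal]
22. n10.cnt = "uzx"  [f.cnt ++ "x"]
23. n14.val = "uq"  [terminal]
24. n8.cnt = true  [g.live > 15]
25. n8.env = true  [g.live > 15]
26. n6.cnt = "mm"  ["mm"]
27. n15.tag = "mmw"  [B.cnt ++ "w"]
28. n15.key = 18  [S₀.key * -2 + 34]
29. n15.depth = 24  [S₀.key + 16]
30. n16.live = 1  [terminal]
31. n17.key = -2  [S.key * 2 - 38]
32. n18.tag = "mw"  ["mw"]
33. n18.key = -2  [-2]
34. n18.depth = -2  [B.key]
35. n19.val = "vx"  [terminal]
36. n18.pre = 10  [10]
37. n17.cnt = "wk"  ["wk"]
38. n15.pre = 28  [S.key * 3 - 26]
39. n0.pre = 6  [S₁.pre - 22]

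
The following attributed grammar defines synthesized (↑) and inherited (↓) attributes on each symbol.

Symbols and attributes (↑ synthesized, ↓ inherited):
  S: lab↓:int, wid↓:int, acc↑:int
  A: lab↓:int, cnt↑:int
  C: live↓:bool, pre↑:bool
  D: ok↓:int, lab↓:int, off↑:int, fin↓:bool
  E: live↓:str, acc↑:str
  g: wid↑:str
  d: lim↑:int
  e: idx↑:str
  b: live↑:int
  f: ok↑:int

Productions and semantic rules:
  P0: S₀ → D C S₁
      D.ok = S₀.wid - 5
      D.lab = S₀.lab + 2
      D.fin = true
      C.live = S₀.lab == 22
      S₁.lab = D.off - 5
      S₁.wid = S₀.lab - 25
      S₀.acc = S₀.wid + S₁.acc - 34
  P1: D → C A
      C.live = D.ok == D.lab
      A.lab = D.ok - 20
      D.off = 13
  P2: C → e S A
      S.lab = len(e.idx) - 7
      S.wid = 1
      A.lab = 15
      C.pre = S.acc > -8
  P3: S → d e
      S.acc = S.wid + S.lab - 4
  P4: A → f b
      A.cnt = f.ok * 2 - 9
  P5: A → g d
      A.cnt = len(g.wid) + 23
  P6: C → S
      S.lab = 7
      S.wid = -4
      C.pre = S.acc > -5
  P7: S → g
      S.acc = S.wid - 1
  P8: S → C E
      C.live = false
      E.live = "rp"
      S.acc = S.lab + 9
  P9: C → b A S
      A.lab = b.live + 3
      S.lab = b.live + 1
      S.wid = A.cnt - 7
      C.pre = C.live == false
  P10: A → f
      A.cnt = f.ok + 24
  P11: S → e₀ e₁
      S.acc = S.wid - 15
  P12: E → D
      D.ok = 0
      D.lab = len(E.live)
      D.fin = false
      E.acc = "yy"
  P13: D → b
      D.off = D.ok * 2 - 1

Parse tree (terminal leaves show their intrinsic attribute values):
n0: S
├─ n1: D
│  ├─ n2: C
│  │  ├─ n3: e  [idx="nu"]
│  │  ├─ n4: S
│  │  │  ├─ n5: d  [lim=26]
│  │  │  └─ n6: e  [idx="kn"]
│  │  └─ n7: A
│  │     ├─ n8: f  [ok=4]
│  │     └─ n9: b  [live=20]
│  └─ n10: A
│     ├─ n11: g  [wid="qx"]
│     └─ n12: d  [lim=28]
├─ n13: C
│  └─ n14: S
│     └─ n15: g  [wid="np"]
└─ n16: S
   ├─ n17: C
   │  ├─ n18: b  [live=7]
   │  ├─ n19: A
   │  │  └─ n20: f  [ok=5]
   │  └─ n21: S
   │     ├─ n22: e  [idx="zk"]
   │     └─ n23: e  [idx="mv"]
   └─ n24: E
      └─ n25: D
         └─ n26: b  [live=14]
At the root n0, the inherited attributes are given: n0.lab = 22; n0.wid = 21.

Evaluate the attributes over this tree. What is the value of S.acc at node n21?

7

1. n0.lab = 22  [given at root]
2. n0.wid = 21  [given at root]
3. n1.ok = 16  [S₀.wid - 5]
4. n1.lab = 24  [S₀.lab + 2]
5. n1.fin = true  [true]
6. n2.live = false  [D.ok == D.lab]
7. n3.idx = "nu"  [terminal]
8. n4.lab = -5  [len(e.idx) - 7]
9. n4.wid = 1  [1]
10. n5.lim = 26  [terminal]
11. n6.idx = "kn"  [terminal]
12. n4.acc = -8  [S.wid + S.lab - 4]
13. n7.lab = 15  [15]
14. n8.ok = 4  [terminal]
15. n9.live = 20  [terminal]
16. n7.cnt = -1  [f.ok * 2 - 9]
17. n2.pre = false  [S.acc > -8]
18. n10.lab = -4  [D.ok - 20]
19. n11.wid = "qx"  [terminal]
20. n12.lim = 28  [terminal]
21. n10.cnt = 25  [len(g.wid) + 23]
22. n1.off = 13  [13]
23. n13.live = true  [S₀.lab == 22]
24. n14.lab = 7  [7]
25. n14.wid = -4  [-4]
26. n15.wid = "np"  [terminal]
27. n14.acc = -5  [S.wid - 1]
28. n13.pre = false  [S.acc > -5]
29. n16.lab = 8  [D.off - 5]
30. n16.wid = -3  [S₀.lab - 25]
31. n17.live = false  [false]
32. n18.live = 7  [terminal]
33. n19.lab = 10  [b.live + 3]
34. n20.ok = 5  [terminal]
35. n19.cnt = 29  [f.ok + 24]
36. n21.lab = 8  [b.live + 1]
37. n21.wid = 22  [A.cnt - 7]
38. n22.idx = "zk"  [terminal]
39. n23.idx = "mv"  [terminal]
40. n21.acc = 7  [S.wid - 15]
41. n17.pre = true  [C.live == false]
42. n24.live = "rp"  ["rp"]
43. n25.ok = 0  [0]
44. n25.lab = 2  [len(E.live)]
45. n25.fin = false  [false]
46. n26.live = 14  [terminal]
47. n25.off = -1  [D.ok * 2 - 1]
48. n24.acc = "yy"  ["yy"]
49. n16.acc = 17  [S.lab + 9]
50. n0.acc = 4  [S₀.wid + S₁.acc - 34]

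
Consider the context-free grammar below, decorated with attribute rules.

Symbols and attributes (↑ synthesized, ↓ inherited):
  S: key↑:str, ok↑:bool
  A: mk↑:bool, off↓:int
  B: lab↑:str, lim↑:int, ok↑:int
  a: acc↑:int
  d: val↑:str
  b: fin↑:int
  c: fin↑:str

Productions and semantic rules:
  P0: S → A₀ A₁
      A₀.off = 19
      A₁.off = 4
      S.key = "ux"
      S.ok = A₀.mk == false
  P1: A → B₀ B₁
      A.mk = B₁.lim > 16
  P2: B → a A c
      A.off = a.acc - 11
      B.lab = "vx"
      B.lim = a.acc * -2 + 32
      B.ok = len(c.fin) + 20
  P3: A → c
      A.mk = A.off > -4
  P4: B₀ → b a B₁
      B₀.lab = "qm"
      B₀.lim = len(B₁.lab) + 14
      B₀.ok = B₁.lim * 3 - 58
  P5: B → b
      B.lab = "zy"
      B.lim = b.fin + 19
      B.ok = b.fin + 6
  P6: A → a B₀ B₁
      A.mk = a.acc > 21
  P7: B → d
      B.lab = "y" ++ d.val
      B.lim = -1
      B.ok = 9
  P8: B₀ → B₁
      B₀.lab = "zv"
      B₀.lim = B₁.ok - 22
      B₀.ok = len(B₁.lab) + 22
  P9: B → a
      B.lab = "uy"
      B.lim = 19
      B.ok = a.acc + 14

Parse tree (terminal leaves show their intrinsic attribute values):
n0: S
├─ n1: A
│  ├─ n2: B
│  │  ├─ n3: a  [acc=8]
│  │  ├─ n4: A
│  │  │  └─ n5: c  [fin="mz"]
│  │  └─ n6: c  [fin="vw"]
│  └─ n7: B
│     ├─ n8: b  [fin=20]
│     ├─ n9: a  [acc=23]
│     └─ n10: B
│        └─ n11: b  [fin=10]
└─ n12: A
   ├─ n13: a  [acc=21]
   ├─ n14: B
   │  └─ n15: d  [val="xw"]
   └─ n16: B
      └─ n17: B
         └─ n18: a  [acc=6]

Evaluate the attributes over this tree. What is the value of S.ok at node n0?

1. n1.off = 19  [19]
2. n3.acc = 8  [terminal]
3. n4.off = -3  [a.acc - 11]
4. n5.fin = "mz"  [terminal]
5. n4.mk = true  [A.off > -4]
6. n6.fin = "vw"  [terminal]
7. n2.lab = "vx"  ["vx"]
8. n2.lim = 16  [a.acc * -2 + 32]
9. n2.ok = 22  [len(c.fin) + 20]
10. n8.fin = 20  [terminal]
11. n9.acc = 23  [terminal]
12. n11.fin = 10  [terminal]
13. n10.lab = "zy"  ["zy"]
14. n10.lim = 29  [b.fin + 19]
15. n10.ok = 16  [b.fin + 6]
16. n7.lab = "qm"  ["qm"]
17. n7.lim = 16  [len(B₁.lab) + 14]
18. n7.ok = 29  [B₁.lim * 3 - 58]
19. n1.mk = false  [B₁.lim > 16]
20. n12.off = 4  [4]
21. n13.acc = 21  [terminal]
22. n15.val = "xw"  [terminal]
23. n14.lab = "yxw"  ["y" ++ d.val]
24. n14.lim = -1  [-1]
25. n14.ok = 9  [9]
26. n18.acc = 6  [terminal]
27. n17.lab = "uy"  ["uy"]
28. n17.lim = 19  [19]
29. n17.ok = 20  [a.acc + 14]
30. n16.lab = "zv"  ["zv"]
31. n16.lim = -2  [B₁.ok - 22]
32. n16.ok = 24  [len(B₁.lab) + 22]
33. n12.mk = false  [a.acc > 21]
34. n0.key = "ux"  ["ux"]
35. n0.ok = true  [A₀.mk == false]

true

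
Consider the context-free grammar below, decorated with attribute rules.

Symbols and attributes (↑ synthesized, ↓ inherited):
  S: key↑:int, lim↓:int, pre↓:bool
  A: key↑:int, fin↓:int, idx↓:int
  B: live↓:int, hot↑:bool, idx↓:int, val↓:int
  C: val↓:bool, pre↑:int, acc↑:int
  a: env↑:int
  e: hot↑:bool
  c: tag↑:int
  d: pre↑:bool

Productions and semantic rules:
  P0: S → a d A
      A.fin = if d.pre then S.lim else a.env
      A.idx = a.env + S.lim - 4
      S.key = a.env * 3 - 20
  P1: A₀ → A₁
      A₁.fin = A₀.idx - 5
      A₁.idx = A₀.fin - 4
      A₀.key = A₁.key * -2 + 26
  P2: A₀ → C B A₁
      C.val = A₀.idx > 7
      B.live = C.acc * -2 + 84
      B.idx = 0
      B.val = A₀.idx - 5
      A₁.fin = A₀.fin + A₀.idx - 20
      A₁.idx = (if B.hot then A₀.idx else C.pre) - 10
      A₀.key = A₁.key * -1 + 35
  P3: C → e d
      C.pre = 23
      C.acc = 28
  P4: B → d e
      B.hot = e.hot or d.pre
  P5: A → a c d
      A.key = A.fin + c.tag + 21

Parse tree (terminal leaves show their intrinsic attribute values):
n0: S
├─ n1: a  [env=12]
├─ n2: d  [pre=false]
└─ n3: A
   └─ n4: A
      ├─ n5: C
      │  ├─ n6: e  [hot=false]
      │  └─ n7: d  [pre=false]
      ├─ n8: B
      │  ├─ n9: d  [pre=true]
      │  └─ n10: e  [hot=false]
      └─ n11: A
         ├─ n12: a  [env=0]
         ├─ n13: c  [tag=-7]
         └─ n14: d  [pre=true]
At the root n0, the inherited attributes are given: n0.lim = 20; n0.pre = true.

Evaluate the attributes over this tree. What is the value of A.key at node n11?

25

1. n0.lim = 20  [given at root]
2. n0.pre = true  [given at root]
3. n1.env = 12  [terminal]
4. n2.pre = false  [terminal]
5. n3.fin = 12  [if d.pre then S.lim else a.env]
6. n3.idx = 28  [a.env + S.lim - 4]
7. n4.fin = 23  [A₀.idx - 5]
8. n4.idx = 8  [A₀.fin - 4]
9. n5.val = true  [A₀.idx > 7]
10. n6.hot = false  [terminal]
11. n7.pre = false  [terminal]
12. n5.pre = 23  [23]
13. n5.acc = 28  [28]
14. n8.live = 28  [C.acc * -2 + 84]
15. n8.idx = 0  [0]
16. n8.val = 3  [A₀.idx - 5]
17. n9.pre = true  [terminal]
18. n10.hot = false  [terminal]
19. n8.hot = true  [e.hot or d.pre]
20. n11.fin = 11  [A₀.fin + A₀.idx - 20]
21. n11.idx = -2  [(if B.hot then A₀.idx else C.pre) - 10]
22. n12.env = 0  [terminal]
23. n13.tag = -7  [terminal]
24. n14.pre = true  [terminal]
25. n11.key = 25  [A.fin + c.tag + 21]
26. n4.key = 10  [A₁.key * -1 + 35]
27. n3.key = 6  [A₁.key * -2 + 26]
28. n0.key = 16  [a.env * 3 - 20]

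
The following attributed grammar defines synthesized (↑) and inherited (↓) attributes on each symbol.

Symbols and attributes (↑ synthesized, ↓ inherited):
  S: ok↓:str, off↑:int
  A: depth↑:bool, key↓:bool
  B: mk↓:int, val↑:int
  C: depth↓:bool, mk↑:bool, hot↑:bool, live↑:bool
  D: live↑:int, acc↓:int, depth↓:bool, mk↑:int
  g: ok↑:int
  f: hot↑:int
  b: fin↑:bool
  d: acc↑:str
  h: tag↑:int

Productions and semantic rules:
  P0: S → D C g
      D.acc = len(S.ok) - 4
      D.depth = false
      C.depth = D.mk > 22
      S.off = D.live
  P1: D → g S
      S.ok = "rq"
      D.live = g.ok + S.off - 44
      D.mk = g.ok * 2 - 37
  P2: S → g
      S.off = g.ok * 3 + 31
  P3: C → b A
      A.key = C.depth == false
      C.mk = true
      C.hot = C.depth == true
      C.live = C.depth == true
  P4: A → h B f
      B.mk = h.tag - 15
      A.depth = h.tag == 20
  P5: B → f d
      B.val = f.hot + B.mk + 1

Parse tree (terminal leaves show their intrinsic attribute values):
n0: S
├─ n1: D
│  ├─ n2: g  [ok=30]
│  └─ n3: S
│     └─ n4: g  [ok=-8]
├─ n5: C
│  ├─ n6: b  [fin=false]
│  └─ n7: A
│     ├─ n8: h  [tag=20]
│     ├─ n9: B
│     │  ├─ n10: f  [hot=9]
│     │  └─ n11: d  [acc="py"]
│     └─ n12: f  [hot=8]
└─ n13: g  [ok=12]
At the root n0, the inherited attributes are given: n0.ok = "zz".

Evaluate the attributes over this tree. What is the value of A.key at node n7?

1. n0.ok = "zz"  [given at root]
2. n1.acc = -2  [len(S.ok) - 4]
3. n1.depth = false  [false]
4. n2.ok = 30  [terminal]
5. n3.ok = "rq"  ["rq"]
6. n4.ok = -8  [terminal]
7. n3.off = 7  [g.ok * 3 + 31]
8. n1.live = -7  [g.ok + S.off - 44]
9. n1.mk = 23  [g.ok * 2 - 37]
10. n5.depth = true  [D.mk > 22]
11. n6.fin = false  [terminal]
12. n7.key = false  [C.depth == false]
13. n8.tag = 20  [terminal]
14. n9.mk = 5  [h.tag - 15]
15. n10.hot = 9  [terminal]
16. n11.acc = "py"  [terminal]
17. n9.val = 15  [f.hot + B.mk + 1]
18. n12.hot = 8  [terminal]
19. n7.depth = true  [h.tag == 20]
20. n5.mk = true  [true]
21. n5.hot = true  [C.depth == true]
22. n5.live = true  [C.depth == true]
23. n13.ok = 12  [terminal]
24. n0.off = -7  [D.live]

false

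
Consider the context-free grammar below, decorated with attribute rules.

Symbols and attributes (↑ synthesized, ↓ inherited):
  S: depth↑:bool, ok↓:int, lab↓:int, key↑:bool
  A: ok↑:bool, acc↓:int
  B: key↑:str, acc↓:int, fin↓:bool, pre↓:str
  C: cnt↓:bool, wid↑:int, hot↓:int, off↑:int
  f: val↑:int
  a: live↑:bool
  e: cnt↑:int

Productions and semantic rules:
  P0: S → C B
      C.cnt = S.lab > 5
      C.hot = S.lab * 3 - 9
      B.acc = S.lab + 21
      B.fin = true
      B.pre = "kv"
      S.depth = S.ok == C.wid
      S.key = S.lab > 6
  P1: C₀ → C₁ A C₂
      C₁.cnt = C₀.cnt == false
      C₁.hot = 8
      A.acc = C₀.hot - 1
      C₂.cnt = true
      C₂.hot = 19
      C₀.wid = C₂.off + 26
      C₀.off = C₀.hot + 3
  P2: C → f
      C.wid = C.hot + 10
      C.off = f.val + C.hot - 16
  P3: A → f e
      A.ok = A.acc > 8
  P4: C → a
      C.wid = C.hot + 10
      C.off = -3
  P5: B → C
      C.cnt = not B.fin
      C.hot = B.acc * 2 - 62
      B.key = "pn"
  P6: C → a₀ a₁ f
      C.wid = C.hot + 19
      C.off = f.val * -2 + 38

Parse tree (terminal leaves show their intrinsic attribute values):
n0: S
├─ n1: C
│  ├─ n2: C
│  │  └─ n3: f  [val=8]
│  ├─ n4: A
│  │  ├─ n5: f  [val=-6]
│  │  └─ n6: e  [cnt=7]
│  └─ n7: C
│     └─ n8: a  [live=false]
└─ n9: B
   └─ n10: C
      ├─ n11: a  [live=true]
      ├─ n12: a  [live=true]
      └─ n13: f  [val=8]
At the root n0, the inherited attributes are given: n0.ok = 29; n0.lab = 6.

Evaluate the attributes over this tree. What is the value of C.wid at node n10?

1. n0.ok = 29  [given at root]
2. n0.lab = 6  [given at root]
3. n1.cnt = true  [S.lab > 5]
4. n1.hot = 9  [S.lab * 3 - 9]
5. n2.cnt = false  [C₀.cnt == false]
6. n2.hot = 8  [8]
7. n3.val = 8  [terminal]
8. n2.wid = 18  [C.hot + 10]
9. n2.off = 0  [f.val + C.hot - 16]
10. n4.acc = 8  [C₀.hot - 1]
11. n5.val = -6  [terminal]
12. n6.cnt = 7  [terminal]
13. n4.ok = false  [A.acc > 8]
14. n7.cnt = true  [true]
15. n7.hot = 19  [19]
16. n8.live = false  [terminal]
17. n7.wid = 29  [C.hot + 10]
18. n7.off = -3  [-3]
19. n1.wid = 23  [C₂.off + 26]
20. n1.off = 12  [C₀.hot + 3]
21. n9.acc = 27  [S.lab + 21]
22. n9.fin = true  [true]
23. n9.pre = "kv"  ["kv"]
24. n10.cnt = false  [not B.fin]
25. n10.hot = -8  [B.acc * 2 - 62]
26. n11.live = true  [terminal]
27. n12.live = true  [terminal]
28. n13.val = 8  [terminal]
29. n10.wid = 11  [C.hot + 19]
30. n10.off = 22  [f.val * -2 + 38]
31. n9.key = "pn"  ["pn"]
32. n0.depth = false  [S.ok == C.wid]
33. n0.key = false  [S.lab > 6]

11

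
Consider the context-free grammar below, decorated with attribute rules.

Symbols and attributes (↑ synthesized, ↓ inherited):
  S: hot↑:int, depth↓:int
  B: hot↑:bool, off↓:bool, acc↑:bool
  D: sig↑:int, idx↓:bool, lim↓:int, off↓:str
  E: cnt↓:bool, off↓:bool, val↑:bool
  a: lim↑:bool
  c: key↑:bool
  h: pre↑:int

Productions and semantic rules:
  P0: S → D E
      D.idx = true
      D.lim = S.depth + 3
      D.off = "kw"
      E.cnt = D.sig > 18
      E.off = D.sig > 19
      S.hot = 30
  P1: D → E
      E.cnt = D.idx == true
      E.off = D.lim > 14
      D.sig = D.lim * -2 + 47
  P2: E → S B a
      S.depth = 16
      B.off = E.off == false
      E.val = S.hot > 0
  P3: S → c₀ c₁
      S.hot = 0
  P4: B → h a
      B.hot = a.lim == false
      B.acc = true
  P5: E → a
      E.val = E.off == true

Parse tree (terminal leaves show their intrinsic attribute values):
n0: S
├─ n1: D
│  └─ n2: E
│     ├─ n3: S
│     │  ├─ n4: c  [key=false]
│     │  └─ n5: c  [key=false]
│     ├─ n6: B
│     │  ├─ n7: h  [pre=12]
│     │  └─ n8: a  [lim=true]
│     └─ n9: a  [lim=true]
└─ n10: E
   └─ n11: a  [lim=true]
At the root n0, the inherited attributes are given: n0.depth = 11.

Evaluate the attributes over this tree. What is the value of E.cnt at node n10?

1. n0.depth = 11  [given at root]
2. n1.idx = true  [true]
3. n1.lim = 14  [S.depth + 3]
4. n1.off = "kw"  ["kw"]
5. n2.cnt = true  [D.idx == true]
6. n2.off = false  [D.lim > 14]
7. n3.depth = 16  [16]
8. n4.key = false  [terminal]
9. n5.key = false  [terminal]
10. n3.hot = 0  [0]
11. n6.off = true  [E.off == false]
12. n7.pre = 12  [terminal]
13. n8.lim = true  [terminal]
14. n6.hot = false  [a.lim == false]
15. n6.acc = true  [true]
16. n9.lim = true  [terminal]
17. n2.val = false  [S.hot > 0]
18. n1.sig = 19  [D.lim * -2 + 47]
19. n10.cnt = true  [D.sig > 18]
20. n10.off = false  [D.sig > 19]
21. n11.lim = true  [terminal]
22. n10.val = false  [E.off == true]
23. n0.hot = 30  [30]

true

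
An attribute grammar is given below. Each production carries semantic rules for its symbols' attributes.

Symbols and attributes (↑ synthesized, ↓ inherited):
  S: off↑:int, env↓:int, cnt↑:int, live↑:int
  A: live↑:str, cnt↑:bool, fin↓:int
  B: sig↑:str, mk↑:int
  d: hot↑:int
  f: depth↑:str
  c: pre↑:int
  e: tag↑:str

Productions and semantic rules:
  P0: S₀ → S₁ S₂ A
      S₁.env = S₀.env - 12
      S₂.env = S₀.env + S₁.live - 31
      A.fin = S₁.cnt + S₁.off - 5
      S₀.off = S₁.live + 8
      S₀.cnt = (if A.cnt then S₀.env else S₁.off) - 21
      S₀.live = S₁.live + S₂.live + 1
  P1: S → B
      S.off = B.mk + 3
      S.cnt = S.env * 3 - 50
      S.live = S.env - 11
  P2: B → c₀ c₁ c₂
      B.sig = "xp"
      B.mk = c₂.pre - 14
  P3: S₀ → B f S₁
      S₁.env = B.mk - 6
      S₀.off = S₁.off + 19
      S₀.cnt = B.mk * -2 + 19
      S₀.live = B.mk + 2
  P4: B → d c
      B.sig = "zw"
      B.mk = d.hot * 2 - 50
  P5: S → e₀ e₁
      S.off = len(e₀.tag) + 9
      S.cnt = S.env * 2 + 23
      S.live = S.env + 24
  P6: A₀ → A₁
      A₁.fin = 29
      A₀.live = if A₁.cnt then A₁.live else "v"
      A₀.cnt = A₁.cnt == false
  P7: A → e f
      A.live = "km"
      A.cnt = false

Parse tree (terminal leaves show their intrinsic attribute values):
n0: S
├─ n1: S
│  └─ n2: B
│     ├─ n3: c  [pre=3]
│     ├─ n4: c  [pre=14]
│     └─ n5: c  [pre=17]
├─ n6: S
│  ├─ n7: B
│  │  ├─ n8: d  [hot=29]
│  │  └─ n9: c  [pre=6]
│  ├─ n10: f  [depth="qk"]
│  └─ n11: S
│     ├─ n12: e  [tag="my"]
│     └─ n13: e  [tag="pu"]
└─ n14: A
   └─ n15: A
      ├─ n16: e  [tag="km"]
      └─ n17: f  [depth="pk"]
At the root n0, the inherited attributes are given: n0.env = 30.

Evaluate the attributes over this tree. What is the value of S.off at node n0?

1. n0.env = 30  [given at root]
2. n1.env = 18  [S₀.env - 12]
3. n3.pre = 3  [terminal]
4. n4.pre = 14  [terminal]
5. n5.pre = 17  [terminal]
6. n2.sig = "xp"  ["xp"]
7. n2.mk = 3  [c₂.pre - 14]
8. n1.off = 6  [B.mk + 3]
9. n1.cnt = 4  [S.env * 3 - 50]
10. n1.live = 7  [S.env - 11]
11. n6.env = 6  [S₀.env + S₁.live - 31]
12. n8.hot = 29  [terminal]
13. n9.pre = 6  [terminal]
14. n7.sig = "zw"  ["zw"]
15. n7.mk = 8  [d.hot * 2 - 50]
16. n10.depth = "qk"  [terminal]
17. n11.env = 2  [B.mk - 6]
18. n12.tag = "my"  [terminal]
19. n13.tag = "pu"  [terminal]
20. n11.off = 11  [len(e₀.tag) + 9]
21. n11.cnt = 27  [S.env * 2 + 23]
22. n11.live = 26  [S.env + 24]
23. n6.off = 30  [S₁.off + 19]
24. n6.cnt = 3  [B.mk * -2 + 19]
25. n6.live = 10  [B.mk + 2]
26. n14.fin = 5  [S₁.cnt + S₁.off - 5]
27. n15.fin = 29  [29]
28. n16.tag = "km"  [terminal]
29. n17.depth = "pk"  [terminal]
30. n15.live = "km"  ["km"]
31. n15.cnt = false  [false]
32. n14.live = "v"  [if A₁.cnt then A₁.live else "v"]
33. n14.cnt = true  [A₁.cnt == false]
34. n0.off = 15  [S₁.live + 8]
35. n0.cnt = 9  [(if A.cnt then S₀.env else S₁.off) - 21]
36. n0.live = 18  [S₁.live + S₂.live + 1]

15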